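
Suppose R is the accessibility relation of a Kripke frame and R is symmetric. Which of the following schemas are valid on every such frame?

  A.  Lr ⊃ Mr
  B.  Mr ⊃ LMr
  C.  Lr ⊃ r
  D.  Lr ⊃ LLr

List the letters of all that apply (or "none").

none

(A) axiom D: valid iff R is serial. Such an R need not be serial — not valid.
(B) Mr ⊃ LMr (axiom 5) characterises the euclidean frames. Such an R need not be euclidean — not valid.
(C) Lr ⊃ r (axiom T) characterises the reflexive frames. Such an R need not be reflexive — not valid.
(D) Lr ⊃ LLr is axiom 4; it is valid on a frame exactly when R is transitive. Such an R need not be transitive, so not valid.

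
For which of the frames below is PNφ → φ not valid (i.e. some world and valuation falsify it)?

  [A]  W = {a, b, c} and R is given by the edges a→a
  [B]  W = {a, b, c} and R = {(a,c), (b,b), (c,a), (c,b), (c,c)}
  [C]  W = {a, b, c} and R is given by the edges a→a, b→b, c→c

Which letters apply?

The schema PNφ → φ is the dual of axiom B; it is valid on a frame iff R is symmetric.
(A) R is symmetric (every R-edge is matched by its reverse), so the schema is valid here.
(B) R is not symmetric (c R b but not b R c), so the schema fails here.
(C) R is symmetric (every R-edge is matched by its reverse), so the schema is valid here.

B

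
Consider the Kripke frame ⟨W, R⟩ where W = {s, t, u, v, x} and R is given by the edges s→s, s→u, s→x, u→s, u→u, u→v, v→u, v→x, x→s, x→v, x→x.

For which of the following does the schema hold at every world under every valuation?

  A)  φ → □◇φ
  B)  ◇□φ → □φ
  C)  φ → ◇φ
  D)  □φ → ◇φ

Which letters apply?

A

R is not reflexive: not t R t.
R is symmetric: every R-edge is matched by its reverse.
R is not euclidean: s R u and s R x but not u R x.
R is not serial: t has no R-successor.
(A) axiom B: valid iff R is symmetric. R is symmetric — valid.
(B) ◇□φ → □φ (the dual of axiom 5) characterises the euclidean frames. R is not euclidean — not valid.
(C) φ → ◇φ is the dual of axiom T, which corresponds to reflexivity. R is not reflexive — not valid.
(D) □φ → ◇φ is axiom D; it is valid on a frame exactly when R is serial. R is not serial, so not valid.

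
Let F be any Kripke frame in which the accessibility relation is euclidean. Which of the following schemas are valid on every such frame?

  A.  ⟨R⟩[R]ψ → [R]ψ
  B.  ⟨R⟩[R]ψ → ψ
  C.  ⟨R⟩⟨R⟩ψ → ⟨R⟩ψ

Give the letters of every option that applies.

(A) ⟨R⟩[R]ψ → [R]ψ (the dual of axiom 5) characterises the euclidean frames. Every such R is euclidean — valid.
(B) ⟨R⟩[R]ψ → ψ is the dual of axiom B; it is valid on a frame exactly when R is symmetric. Such an R need not be symmetric, so not valid.
(C) ⟨R⟩⟨R⟩ψ → ⟨R⟩ψ is the dual of axiom 4; it is valid on a frame exactly when R is transitive. Such an R need not be transitive, so not valid.

A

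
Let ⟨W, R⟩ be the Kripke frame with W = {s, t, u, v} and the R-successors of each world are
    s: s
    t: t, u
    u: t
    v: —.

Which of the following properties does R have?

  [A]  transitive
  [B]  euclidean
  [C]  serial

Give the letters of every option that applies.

none

(A) not transitive: u R t and t R u but not u R u.
(B) not euclidean: t R u and t R u but not u R u.
(C) not serial: v has no R-successor.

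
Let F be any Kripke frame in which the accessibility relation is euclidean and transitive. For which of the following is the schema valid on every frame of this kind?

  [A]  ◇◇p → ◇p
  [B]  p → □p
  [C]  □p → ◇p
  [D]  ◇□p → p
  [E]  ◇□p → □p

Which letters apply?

A, E

(A) ◇◇p → ◇p is the dual of axiom 4, which corresponds to transitivity. Every such R is transitive — valid.
(B) p → □p is valid only on frames where every R-edge is a self-loop. Such an R need not be a subset of the identity — not valid.
(C) □p → ◇p (axiom D) characterises the serial frames. Such an R need not be serial — not valid.
(D) ◇□p → p (the dual of axiom B) characterises the symmetric frames. Such an R need not be symmetric — not valid.
(E) ◇□p → □p (the dual of axiom 5) characterises the euclidean frames. Every such R is euclidean — valid.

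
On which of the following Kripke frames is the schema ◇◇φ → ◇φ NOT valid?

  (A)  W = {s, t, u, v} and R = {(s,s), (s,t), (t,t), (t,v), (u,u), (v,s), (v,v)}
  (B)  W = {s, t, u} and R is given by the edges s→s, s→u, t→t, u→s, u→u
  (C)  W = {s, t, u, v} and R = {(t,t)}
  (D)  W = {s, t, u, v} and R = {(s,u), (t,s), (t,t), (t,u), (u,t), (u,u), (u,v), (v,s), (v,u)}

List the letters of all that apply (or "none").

The schema ◇◇φ → ◇φ is the dual of axiom 4; it is valid on a frame iff R is transitive.
(A) R is not transitive (s R t and t R v but not s R v), so the schema fails here.
(B) R is transitive (R is closed under composition), so the schema is valid here.
(C) R is transitive (R is closed under composition), so the schema is valid here.
(D) R is not transitive (s R u and u R t but not s R t), so the schema fails here.

A, D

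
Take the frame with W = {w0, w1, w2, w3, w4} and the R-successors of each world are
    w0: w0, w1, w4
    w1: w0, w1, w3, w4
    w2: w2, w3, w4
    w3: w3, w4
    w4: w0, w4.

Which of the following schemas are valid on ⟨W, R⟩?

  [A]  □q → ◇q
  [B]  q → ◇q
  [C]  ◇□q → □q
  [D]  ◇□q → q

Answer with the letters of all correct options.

A, B

R is reflexive: each world relates to itself.
R is not symmetric: w1 R w3 but not w3 R w1.
R is not euclidean: w0 R w4 and w0 R w1 but not w4 R w1.
R is serial: every world has an R-successor.
(A) □q → ◇q (axiom D) characterises the serial frames. R is serial — valid.
(B) the dual of axiom T: valid iff R is reflexive. R is reflexive — valid.
(C) ◇□q → □q (the dual of axiom 5) characterises the euclidean frames. R is not euclidean — not valid.
(D) ◇□q → q is the dual of axiom B, which corresponds to symmetry. R is not symmetric — not valid.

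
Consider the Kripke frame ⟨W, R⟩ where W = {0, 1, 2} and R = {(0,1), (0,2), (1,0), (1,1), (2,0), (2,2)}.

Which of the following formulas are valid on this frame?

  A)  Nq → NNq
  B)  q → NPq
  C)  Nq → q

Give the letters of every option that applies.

B

R is not reflexive: not 0 R 0.
R is symmetric: every R-edge is matched by its reverse.
R is not transitive: 0 R 1 and 1 R 0 but not 0 R 0.
(A) Nq → NNq is axiom 4, which corresponds to transitivity. R is not transitive — not valid.
(B) q → NPq is axiom B; it is valid on a frame exactly when R is symmetric. R is symmetric, so valid.
(C) Nq → q is axiom T, which corresponds to reflexivity. R is not reflexive — not valid.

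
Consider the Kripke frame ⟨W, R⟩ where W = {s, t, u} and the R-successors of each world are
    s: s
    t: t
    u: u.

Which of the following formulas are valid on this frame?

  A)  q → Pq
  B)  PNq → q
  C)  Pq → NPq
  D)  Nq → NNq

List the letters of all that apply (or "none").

R is reflexive: each world relates to itself.
R is symmetric: every R-edge is matched by its reverse.
R is transitive: R is closed under composition.
R is euclidean: any two R-successors of the same world are R-related.
(A) q → Pq is the dual of axiom T; it is valid on a frame exactly when R is reflexive. R is reflexive, so valid.
(B) PNq → q (the dual of axiom B) characterises the symmetric frames. R is symmetric — valid.
(C) Pq → NPq is axiom 5, which corresponds to the euclidean property. R is euclidean — valid.
(D) Nq → NNq is axiom 4; it is valid on a frame exactly when R is transitive. R is transitive, so valid.

A, B, C, D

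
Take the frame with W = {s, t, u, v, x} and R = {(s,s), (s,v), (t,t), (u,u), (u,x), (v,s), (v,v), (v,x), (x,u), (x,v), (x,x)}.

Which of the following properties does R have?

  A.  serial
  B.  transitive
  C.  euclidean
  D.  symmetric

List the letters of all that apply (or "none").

(A) serial: every world has an R-successor.
(B) not transitive: s R v and v R x but not s R x.
(C) not euclidean: v R s and v R x but not s R x.
(D) symmetric: every R-edge is matched by its reverse.

A, D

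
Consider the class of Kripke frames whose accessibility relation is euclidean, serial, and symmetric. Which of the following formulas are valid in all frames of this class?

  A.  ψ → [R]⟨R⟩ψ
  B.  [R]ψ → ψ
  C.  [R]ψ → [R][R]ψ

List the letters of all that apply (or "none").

A, B, C

Serial, symmetric and euclidean together give transitive (from symmetry + euclidean) and then reflexive; the relation is an equivalence.
(A) ψ → [R]⟨R⟩ψ is axiom B, which corresponds to symmetry. Every such R is symmetric — valid.
(B) [R]ψ → ψ (axiom T) characterises the reflexive frames. Every such R is reflexive — valid.
(C) [R]ψ → [R][R]ψ is axiom 4; it is valid on a frame exactly when R is transitive. Every such R is transitive, so valid.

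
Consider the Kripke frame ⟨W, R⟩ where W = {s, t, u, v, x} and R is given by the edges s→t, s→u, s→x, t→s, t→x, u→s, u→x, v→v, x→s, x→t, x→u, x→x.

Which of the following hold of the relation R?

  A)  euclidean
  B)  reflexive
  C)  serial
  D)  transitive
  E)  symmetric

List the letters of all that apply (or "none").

C, E

(A) not euclidean: s R t and s R u but not t R u.
(B) not reflexive: not s R s.
(C) serial: every world has an R-successor.
(D) not transitive: s R t and t R s but not s R s.
(E) symmetric: every R-edge is matched by its reverse.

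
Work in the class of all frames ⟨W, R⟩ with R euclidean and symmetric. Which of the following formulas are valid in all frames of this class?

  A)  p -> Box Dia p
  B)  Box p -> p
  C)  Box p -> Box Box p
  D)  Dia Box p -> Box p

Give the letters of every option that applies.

A, C, D

A symmetric euclidean relation is transitive (uRv and vRw give vRu by symmetry, then uRw by the euclidean condition, applied at v).
(A) axiom B: valid iff R is symmetric. Every such R is symmetric — valid.
(B) Box p -> p (axiom T) characterises the reflexive frames. Such an R need not be reflexive — not valid.
(C) Box p -> Box Box p is axiom 4, which corresponds to transitivity. Every such R is transitive — valid.
(D) the dual of axiom 5: valid iff R is euclidean. Every such R is euclidean — valid.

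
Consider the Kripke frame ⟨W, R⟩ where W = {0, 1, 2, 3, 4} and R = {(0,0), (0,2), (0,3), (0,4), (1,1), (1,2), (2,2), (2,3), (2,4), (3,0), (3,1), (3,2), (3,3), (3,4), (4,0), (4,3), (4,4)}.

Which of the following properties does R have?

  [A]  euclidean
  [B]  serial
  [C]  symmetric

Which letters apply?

B

(A) not euclidean: 0 R 2 and 0 R 0 but not 2 R 0.
(B) serial: every world has an R-successor.
(C) not symmetric: 0 R 2 but not 2 R 0.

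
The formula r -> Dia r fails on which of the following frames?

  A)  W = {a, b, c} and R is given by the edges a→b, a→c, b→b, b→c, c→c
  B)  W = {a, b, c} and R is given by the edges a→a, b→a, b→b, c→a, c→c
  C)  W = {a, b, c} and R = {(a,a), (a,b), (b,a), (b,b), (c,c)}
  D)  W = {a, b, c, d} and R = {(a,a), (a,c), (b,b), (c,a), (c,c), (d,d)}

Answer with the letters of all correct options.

A

The schema r -> Dia r is the dual of axiom T; it is valid on a frame iff R is reflexive.
(A) R is not reflexive (not a R a), so the schema fails here.
(B) R is reflexive (each world relates to itself), so the schema is valid here.
(C) R is reflexive (each world relates to itself), so the schema is valid here.
(D) R is reflexive (each world relates to itself), so the schema is valid here.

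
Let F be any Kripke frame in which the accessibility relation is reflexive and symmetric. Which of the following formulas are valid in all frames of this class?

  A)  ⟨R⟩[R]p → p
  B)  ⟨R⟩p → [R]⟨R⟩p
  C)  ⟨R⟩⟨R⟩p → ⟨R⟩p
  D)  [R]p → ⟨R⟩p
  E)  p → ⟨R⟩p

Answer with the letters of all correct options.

Reflexive relations are serial.
(A) ⟨R⟩[R]p → p (the dual of axiom B) characterises the symmetric frames. Every such R is symmetric — valid.
(B) ⟨R⟩p → [R]⟨R⟩p is axiom 5; it is valid on a frame exactly when R is euclidean. Such an R need not be euclidean, so not valid.
(C) ⟨R⟩⟨R⟩p → ⟨R⟩p is the dual of axiom 4; it is valid on a frame exactly when R is transitive. Such an R need not be transitive, so not valid.
(D) axiom D: valid iff R is serial. Every such R is serial — valid.
(E) p → ⟨R⟩p is the dual of axiom T, which corresponds to reflexivity. Every such R is reflexive — valid.

A, D, E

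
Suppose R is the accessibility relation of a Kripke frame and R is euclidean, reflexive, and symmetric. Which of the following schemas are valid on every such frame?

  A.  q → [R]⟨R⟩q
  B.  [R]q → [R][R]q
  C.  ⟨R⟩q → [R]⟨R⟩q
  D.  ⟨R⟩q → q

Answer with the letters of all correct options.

A relation that is euclidean, reflexive, and symmetric is also serial and transitive.
(A) q → [R]⟨R⟩q (axiom B) characterises the symmetric frames. Every such R is symmetric — valid.
(B) [R]q → [R][R]q is axiom 4; it is valid on a frame exactly when R is transitive. Every such R is transitive, so valid.
(C) axiom 5: valid iff R is euclidean. Every such R is euclidean — valid.
(D) ⟨R⟩q → q (the converse of T) corresponds to R being a subset of the identity. Such an R need not be a subset of the identity, so not valid.

A, B, C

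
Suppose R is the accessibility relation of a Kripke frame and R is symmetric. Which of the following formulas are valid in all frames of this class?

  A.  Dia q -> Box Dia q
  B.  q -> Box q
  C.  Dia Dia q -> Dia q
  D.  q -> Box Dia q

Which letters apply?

(A) Dia q -> Box Dia q is axiom 5, which corresponds to the euclidean property. Such an R need not be euclidean — not valid.
(B) q -> Box q is valid only on frames where every R-edge is a self-loop. Such an R need not be a subset of the identity — not valid.
(C) Dia Dia q -> Dia q is the dual of axiom 4, which corresponds to transitivity. Such an R need not be transitive — not valid.
(D) q -> Box Dia q is axiom B; it is valid on a frame exactly when R is symmetric. Every such R is symmetric, so valid.

D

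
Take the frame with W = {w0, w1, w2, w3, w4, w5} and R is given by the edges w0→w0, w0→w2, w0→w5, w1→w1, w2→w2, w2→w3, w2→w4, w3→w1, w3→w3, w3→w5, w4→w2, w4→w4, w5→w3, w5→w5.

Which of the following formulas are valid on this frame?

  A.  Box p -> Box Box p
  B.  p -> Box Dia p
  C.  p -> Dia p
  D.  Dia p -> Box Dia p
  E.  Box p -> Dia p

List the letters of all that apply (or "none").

C, E

R is reflexive: each world relates to itself.
R is not symmetric: w0 R w2 but not w2 R w0.
R is not transitive: w0 R w2 and w2 R w3 but not w0 R w3.
R is not euclidean: w0 R w2 and w0 R w0 but not w2 R w0.
R is serial: every world has an R-successor.
(A) Box p -> Box Box p is axiom 4; it is valid on a frame exactly when R is transitive. R is not transitive, so not valid.
(B) p -> Box Dia p (axiom B) characterises the symmetric frames. R is not symmetric — not valid.
(C) p -> Dia p is the dual of axiom T, which corresponds to reflexivity. R is reflexive — valid.
(D) Dia p -> Box Dia p is axiom 5; it is valid on a frame exactly when R is euclidean. R is not euclidean, so not valid.
(E) Box p -> Dia p is axiom D; it is valid on a frame exactly when R is serial. R is serial, so valid.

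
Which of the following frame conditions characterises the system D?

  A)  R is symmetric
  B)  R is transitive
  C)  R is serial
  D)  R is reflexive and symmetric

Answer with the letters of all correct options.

(A) this class determines KB, not D.
(B) this class determines K4, not D.
(C) D is sound and complete for exactly this class.
(D) this class determines B (= KTB), not D.

C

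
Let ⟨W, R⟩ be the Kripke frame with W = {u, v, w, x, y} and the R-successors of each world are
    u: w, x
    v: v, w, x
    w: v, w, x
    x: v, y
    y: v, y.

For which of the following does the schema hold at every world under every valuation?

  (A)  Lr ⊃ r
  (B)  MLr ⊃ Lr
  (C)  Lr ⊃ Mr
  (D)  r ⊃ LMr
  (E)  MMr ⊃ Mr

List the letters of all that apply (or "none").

C

R is not reflexive: not u R u.
R is not symmetric: u R w but not w R u.
R is not transitive: u R w and w R v but not u R v.
R is not euclidean: u R x and u R w but not x R w.
R is serial: every world has an R-successor.
(A) Lr ⊃ r is axiom T, which corresponds to reflexivity. R is not reflexive — not valid.
(B) MLr ⊃ Lr (the dual of axiom 5) characterises the euclidean frames. R is not euclidean — not valid.
(C) axiom D: valid iff R is serial. R is serial — valid.
(D) r ⊃ LMr is axiom B, which corresponds to symmetry. R is not symmetric — not valid.
(E) MMr ⊃ Mr is the dual of axiom 4, which corresponds to transitivity. R is not transitive — not valid.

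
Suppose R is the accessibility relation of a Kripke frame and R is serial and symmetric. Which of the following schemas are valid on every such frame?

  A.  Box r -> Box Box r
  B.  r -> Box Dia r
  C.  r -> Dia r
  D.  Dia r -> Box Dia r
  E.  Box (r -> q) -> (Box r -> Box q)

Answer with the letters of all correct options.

(A) Box r -> Box Box r (axiom 4) characterises the transitive frames. Such an R need not be transitive — not valid.
(B) r -> Box Dia r is axiom B; it is valid on a frame exactly when R is symmetric. Every such R is symmetric, so valid.
(C) r -> Dia r is the dual of axiom T; it is valid on a frame exactly when R is reflexive. Such an R need not be reflexive, so not valid.
(D) Dia r -> Box Dia r (axiom 5) characterises the euclidean frames. Such an R need not be euclidean — not valid.
(E) Box (r -> q) -> (Box r -> Box q) is axiom K, valid on every Kripke frame — valid.

B, E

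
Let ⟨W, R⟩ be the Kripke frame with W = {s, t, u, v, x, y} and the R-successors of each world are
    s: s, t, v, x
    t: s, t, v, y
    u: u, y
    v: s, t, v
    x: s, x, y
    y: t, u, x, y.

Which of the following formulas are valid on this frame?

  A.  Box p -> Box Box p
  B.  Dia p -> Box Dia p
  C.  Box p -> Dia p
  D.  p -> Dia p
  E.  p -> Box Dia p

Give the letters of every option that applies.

R is reflexive: each world relates to itself.
R is symmetric: every R-edge is matched by its reverse.
R is not transitive: s R t and t R y but not s R y.
R is not euclidean: s R t and s R x but not t R x.
R is serial: every world has an R-successor.
(A) Box p -> Box Box p is axiom 4, which corresponds to transitivity. R is not transitive — not valid.
(B) Dia p -> Box Dia p is axiom 5; it is valid on a frame exactly when R is euclidean. R is not euclidean, so not valid.
(C) Box p -> Dia p is axiom D, which corresponds to seriality. R is serial — valid.
(D) p -> Dia p is the dual of axiom T, which corresponds to reflexivity. R is reflexive — valid.
(E) p -> Box Dia p is axiom B, which corresponds to symmetry. R is symmetric — valid.

C, D, E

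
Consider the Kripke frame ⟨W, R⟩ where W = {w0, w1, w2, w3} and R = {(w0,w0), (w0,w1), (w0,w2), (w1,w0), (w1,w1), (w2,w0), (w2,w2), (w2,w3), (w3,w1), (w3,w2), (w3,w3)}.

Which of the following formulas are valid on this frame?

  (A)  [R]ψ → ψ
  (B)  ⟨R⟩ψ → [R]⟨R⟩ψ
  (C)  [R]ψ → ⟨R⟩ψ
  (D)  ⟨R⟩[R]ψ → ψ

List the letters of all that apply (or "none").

A, C

R is reflexive: each world relates to itself.
R is not symmetric: w3 R w1 but not w1 R w3.
R is not euclidean: w0 R w1 and w0 R w2 but not w1 R w2.
R is serial: every world has an R-successor.
(A) [R]ψ → ψ is axiom T, which corresponds to reflexivity. R is reflexive — valid.
(B) ⟨R⟩ψ → [R]⟨R⟩ψ (axiom 5) characterises the euclidean frames. R is not euclidean — not valid.
(C) [R]ψ → ⟨R⟩ψ (axiom D) characterises the serial frames. R is serial — valid.
(D) ⟨R⟩[R]ψ → ψ is the dual of axiom B; it is valid on a frame exactly when R is symmetric. R is not symmetric, so not valid.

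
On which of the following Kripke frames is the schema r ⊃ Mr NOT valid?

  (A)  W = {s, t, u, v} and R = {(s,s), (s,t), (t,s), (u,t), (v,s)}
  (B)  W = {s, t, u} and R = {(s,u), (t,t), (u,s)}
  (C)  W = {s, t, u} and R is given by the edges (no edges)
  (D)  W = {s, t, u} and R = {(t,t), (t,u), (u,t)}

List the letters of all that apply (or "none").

A, B, C, D

The schema r ⊃ Mr is the dual of axiom T; it is valid on a frame iff R is reflexive.
(A) R is not reflexive (not t R t), so the schema fails here.
(B) R is not reflexive (not s R s), so the schema fails here.
(C) R is not reflexive (not s R s), so the schema fails here.
(D) R is not reflexive (not s R s), so the schema fails here.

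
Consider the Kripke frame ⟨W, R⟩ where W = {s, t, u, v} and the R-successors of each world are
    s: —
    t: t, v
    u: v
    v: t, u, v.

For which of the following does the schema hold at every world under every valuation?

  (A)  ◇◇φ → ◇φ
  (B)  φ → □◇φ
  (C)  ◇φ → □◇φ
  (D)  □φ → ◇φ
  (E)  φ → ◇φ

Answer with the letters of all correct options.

R is not reflexive: not s R s.
R is symmetric: every R-edge is matched by its reverse.
R is not transitive: t R v and v R u but not t R u.
R is not euclidean: v R t and v R u but not t R u.
R is not serial: s has no R-successor.
(A) ◇◇φ → ◇φ is the dual of axiom 4; it is valid on a frame exactly when R is transitive. R is not transitive, so not valid.
(B) φ → □◇φ is axiom B, which corresponds to symmetry. R is symmetric — valid.
(C) axiom 5: valid iff R is euclidean. R is not euclidean — not valid.
(D) □φ → ◇φ is axiom D, which corresponds to seriality. R is not serial — not valid.
(E) φ → ◇φ is the dual of axiom T, which corresponds to reflexivity. R is not reflexive — not valid.

B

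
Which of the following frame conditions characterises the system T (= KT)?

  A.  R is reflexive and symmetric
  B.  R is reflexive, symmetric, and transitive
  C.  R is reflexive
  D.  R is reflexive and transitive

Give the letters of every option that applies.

(A) this class determines B (= KTB), not T (= KT).
(B) this class determines S5, not T (= KT).
(C) T (= KT) is sound and complete for exactly this class.
(D) this class determines S4, not T (= KT).

C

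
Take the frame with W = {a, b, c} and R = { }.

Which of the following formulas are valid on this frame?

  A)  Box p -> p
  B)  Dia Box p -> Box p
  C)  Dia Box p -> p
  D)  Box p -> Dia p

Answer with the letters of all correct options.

R is not reflexive: not a R a.
R is symmetric: every R-edge is matched by its reverse.
R is euclidean: any two R-successors of the same world are R-related.
R is not serial: a has no R-successor.
(A) Box p -> p (axiom T) characterises the reflexive frames. R is not reflexive — not valid.
(B) Dia Box p -> Box p (the dual of axiom 5) characterises the euclidean frames. R is euclidean — valid.
(C) the dual of axiom B: valid iff R is symmetric. R is symmetric — valid.
(D) Box p -> Dia p is axiom D, which corresponds to seriality. R is not serial — not valid.

B, C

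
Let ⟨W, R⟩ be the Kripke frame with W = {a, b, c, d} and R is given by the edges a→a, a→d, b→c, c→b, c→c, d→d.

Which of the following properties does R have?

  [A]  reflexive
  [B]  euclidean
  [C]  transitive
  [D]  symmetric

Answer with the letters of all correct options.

none

(A) not reflexive: not b R b.
(B) not euclidean: a R d and a R a but not d R a.
(C) not transitive: b R c and c R b but not b R b.
(D) not symmetric: a R d but not d R a.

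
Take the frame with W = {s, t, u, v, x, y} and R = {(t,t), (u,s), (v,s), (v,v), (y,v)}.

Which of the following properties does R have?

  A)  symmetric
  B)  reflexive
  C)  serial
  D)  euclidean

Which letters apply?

(A) not symmetric: u R s but not s R u.
(B) not reflexive: not s R s.
(C) not serial: s has no R-successor.
(D) not euclidean: v R s and v R v but not s R v.

none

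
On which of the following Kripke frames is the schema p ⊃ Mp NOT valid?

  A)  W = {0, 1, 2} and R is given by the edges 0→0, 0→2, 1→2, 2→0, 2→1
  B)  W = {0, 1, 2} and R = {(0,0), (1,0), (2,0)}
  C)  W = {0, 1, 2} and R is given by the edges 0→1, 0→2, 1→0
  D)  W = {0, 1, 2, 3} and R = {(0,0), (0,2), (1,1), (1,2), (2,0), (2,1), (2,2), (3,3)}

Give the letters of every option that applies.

The schema p ⊃ Mp is the dual of axiom T; it is valid on a frame iff R is reflexive.
(A) R is not reflexive (not 1 R 1), so the schema fails here.
(B) R is not reflexive (not 1 R 1), so the schema fails here.
(C) R is not reflexive (not 0 R 0), so the schema fails here.
(D) R is reflexive (each world relates to itself), so the schema is valid here.

A, B, C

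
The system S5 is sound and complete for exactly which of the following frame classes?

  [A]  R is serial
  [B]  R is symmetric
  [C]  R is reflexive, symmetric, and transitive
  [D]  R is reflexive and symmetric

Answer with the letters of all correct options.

C

(A) this class determines D, not S5.
(B) this class determines KB, not S5.
(C) S5 is sound and complete for exactly this class.
(D) this class determines B (= KTB), not S5.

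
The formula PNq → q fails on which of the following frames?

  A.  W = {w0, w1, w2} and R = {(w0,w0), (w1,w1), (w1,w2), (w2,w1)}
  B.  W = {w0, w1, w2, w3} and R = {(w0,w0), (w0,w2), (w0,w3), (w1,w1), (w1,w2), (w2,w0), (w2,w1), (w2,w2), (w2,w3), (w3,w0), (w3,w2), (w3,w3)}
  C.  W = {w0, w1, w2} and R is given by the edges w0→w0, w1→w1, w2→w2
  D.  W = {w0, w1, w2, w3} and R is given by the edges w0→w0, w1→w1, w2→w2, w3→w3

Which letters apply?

The schema PNq → q is the dual of axiom B; it is valid on a frame iff R is symmetric.
(A) R is symmetric (every R-edge is matched by its reverse), so the schema is valid here.
(B) R is symmetric (every R-edge is matched by its reverse), so the schema is valid here.
(C) R is symmetric (every R-edge is matched by its reverse), so the schema is valid here.
(D) R is symmetric (every R-edge is matched by its reverse), so the schema is valid here.

none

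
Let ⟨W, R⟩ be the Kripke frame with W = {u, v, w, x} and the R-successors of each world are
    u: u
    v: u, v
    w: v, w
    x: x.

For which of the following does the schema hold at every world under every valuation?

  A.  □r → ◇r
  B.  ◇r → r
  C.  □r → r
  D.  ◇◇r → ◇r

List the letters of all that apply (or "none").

R is reflexive: each world relates to itself.
R is not transitive: w R v and v R u but not w R u.
R is serial: every world has an R-successor.
R is not a subset of the identity: v R u with v ≠ u.
(A) □r → ◇r is axiom D, which corresponds to seriality. R is serial — valid.
(B) ◇r → r is valid only on frames where every R-edge is a self-loop. Here R ⊄ identity — not valid.
(C) □r → r is axiom T; it is valid on a frame exactly when R is reflexive. R is reflexive, so valid.
(D) ◇◇r → ◇r is the dual of axiom 4; it is valid on a frame exactly when R is transitive. R is not transitive, so not valid.

A, C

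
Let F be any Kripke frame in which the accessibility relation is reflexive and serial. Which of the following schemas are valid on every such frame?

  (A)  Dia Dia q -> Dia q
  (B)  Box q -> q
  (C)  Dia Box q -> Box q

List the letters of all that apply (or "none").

(A) Dia Dia q -> Dia q (the dual of axiom 4) characterises the transitive frames. Such an R need not be transitive — not valid.
(B) Box q -> q is axiom T, which corresponds to reflexivity. Every such R is reflexive — valid.
(C) Dia Box q -> Box q (the dual of axiom 5) characterises the euclidean frames. Such an R need not be euclidean — not valid.

B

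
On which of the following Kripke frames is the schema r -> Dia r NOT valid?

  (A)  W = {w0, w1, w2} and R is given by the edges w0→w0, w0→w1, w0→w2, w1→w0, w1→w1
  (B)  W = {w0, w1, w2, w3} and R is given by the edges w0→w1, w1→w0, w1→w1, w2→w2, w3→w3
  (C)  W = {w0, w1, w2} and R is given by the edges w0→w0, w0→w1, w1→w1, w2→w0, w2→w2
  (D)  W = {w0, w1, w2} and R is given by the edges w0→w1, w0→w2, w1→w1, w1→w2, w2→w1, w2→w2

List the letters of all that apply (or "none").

A, B, D

The schema r -> Dia r is the dual of axiom T; it is valid on a frame iff R is reflexive.
(A) R is not reflexive (not w2 R w2), so the schema fails here.
(B) R is not reflexive (not w0 R w0), so the schema fails here.
(C) R is reflexive (each world relates to itself), so the schema is valid here.
(D) R is not reflexive (not w0 R w0), so the schema fails here.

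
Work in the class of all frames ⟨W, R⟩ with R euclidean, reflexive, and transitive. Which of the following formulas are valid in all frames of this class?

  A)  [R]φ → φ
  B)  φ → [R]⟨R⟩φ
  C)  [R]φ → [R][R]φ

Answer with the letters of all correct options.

A, B, C

A relation that is euclidean, reflexive, and transitive is also serial and symmetric.
(A) [R]φ → φ (axiom T) characterises the reflexive frames. Every such R is reflexive — valid.
(B) φ → [R]⟨R⟩φ is axiom B; it is valid on a frame exactly when R is symmetric. Every such R is symmetric, so valid.
(C) [R]φ → [R][R]φ is axiom 4, which corresponds to transitivity. Every such R is transitive — valid.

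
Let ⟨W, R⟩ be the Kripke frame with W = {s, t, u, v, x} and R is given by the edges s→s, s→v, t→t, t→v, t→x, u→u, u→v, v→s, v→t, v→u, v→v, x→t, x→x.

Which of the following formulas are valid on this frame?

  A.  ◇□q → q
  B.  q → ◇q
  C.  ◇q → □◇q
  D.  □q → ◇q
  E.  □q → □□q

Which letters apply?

A, B, D

R is reflexive: each world relates to itself.
R is symmetric: every R-edge is matched by its reverse.
R is not transitive: s R v and v R t but not s R t.
R is not euclidean: t R v and t R x but not v R x.
R is serial: every world has an R-successor.
(A) the dual of axiom B: valid iff R is symmetric. R is symmetric — valid.
(B) q → ◇q is the dual of axiom T; it is valid on a frame exactly when R is reflexive. R is reflexive, so valid.
(C) axiom 5: valid iff R is euclidean. R is not euclidean — not valid.
(D) □q → ◇q is axiom D; it is valid on a frame exactly when R is serial. R is serial, so valid.
(E) □q → □□q (axiom 4) characterises the transitive frames. R is not transitive — not valid.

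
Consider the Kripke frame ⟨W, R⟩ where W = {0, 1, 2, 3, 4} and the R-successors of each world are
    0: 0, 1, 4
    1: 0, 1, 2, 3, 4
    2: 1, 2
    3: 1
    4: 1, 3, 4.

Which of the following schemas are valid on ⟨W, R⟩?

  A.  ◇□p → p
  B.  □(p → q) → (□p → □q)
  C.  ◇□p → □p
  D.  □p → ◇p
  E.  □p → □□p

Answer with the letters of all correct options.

B, D

R is not symmetric: 0 R 4 but not 4 R 0.
R is not transitive: 0 R 1 and 1 R 2 but not 0 R 2.
R is not euclidean: 0 R 4 and 0 R 0 but not 4 R 0.
R is serial: every world has an R-successor.
(A) the dual of axiom B: valid iff R is symmetric. R is not symmetric — not valid.
(B) □(p → q) → (□p → □q) is axiom K, valid on every Kripke frame — valid.
(C) ◇□p → □p is the dual of axiom 5; it is valid on a frame exactly when R is euclidean. R is not euclidean, so not valid.
(D) axiom D: valid iff R is serial. R is serial — valid.
(E) axiom 4: valid iff R is transitive. R is not transitive — not valid.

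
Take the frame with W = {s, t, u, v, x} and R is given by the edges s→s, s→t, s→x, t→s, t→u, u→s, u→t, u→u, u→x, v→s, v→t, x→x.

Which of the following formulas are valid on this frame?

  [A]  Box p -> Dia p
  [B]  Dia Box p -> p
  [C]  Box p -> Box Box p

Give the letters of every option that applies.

R is not symmetric: s R x but not x R s.
R is not transitive: s R t and t R u but not s R u.
R is serial: every world has an R-successor.
(A) Box p -> Dia p is axiom D; it is valid on a frame exactly when R is serial. R is serial, so valid.
(B) the dual of axiom B: valid iff R is symmetric. R is not symmetric — not valid.
(C) axiom 4: valid iff R is transitive. R is not transitive — not valid.

A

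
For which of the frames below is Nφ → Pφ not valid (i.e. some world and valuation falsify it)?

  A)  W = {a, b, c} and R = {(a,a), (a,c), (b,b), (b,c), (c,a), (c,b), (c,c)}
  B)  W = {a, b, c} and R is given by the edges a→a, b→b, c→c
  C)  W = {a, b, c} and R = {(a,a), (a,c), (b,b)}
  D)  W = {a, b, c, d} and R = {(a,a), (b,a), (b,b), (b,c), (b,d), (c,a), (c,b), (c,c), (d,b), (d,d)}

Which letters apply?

The schema Nφ → Pφ is axiom D; it is valid on a frame iff R is serial.
(A) R is serial (every world has an R-successor), so the schema is valid here.
(B) R is serial (every world has an R-successor), so the schema is valid here.
(C) R is not serial (c has no R-successor), so the schema fails here.
(D) R is serial (every world has an R-successor), so the schema is valid here.

C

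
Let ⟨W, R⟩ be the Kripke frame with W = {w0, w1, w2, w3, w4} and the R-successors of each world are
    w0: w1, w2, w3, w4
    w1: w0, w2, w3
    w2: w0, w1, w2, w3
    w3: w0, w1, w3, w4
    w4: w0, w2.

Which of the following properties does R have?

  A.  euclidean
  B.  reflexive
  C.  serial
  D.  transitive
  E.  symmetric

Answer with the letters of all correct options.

C

(A) not euclidean: w0 R w1 and w0 R w4 but not w1 R w4.
(B) not reflexive: not w0 R w0.
(C) serial: every world has an R-successor.
(D) not transitive: w0 R w1 and w1 R w0 but not w0 R w0.
(E) not symmetric: w2 R w3 but not w3 R w2.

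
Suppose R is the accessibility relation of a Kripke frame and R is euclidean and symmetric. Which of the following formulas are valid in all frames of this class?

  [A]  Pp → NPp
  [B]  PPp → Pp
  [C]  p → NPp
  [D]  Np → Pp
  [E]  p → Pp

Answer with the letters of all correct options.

A, B, C

A symmetric euclidean relation is transitive (uRv and vRw give vRu by symmetry, then uRw by the euclidean condition, applied at v).
(A) Pp → NPp is axiom 5; it is valid on a frame exactly when R is euclidean. Every such R is euclidean, so valid.
(B) PPp → Pp is the dual of axiom 4; it is valid on a frame exactly when R is transitive. Every such R is transitive, so valid.
(C) p → NPp (axiom B) characterises the symmetric frames. Every such R is symmetric — valid.
(D) Np → Pp is axiom D; it is valid on a frame exactly when R is serial. Such an R need not be serial, so not valid.
(E) p → Pp is the dual of axiom T, which corresponds to reflexivity. Such an R need not be reflexive — not valid.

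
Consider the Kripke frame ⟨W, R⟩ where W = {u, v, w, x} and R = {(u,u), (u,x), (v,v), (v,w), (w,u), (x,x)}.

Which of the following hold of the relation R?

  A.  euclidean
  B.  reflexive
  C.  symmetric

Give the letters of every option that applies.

none

(A) not euclidean: u R x and u R u but not x R u.
(B) not reflexive: not w R w.
(C) not symmetric: u R x but not x R u.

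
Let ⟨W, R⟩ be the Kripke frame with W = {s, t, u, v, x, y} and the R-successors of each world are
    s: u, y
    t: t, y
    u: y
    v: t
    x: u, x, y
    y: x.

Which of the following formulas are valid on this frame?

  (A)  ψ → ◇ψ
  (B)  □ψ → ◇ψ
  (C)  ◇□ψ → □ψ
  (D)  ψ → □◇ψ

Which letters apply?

R is not reflexive: not s R s.
R is not symmetric: s R u but not u R s.
R is not euclidean: s R y and s R u but not y R u.
R is serial: every world has an R-successor.
(A) ψ → ◇ψ (the dual of axiom T) characterises the reflexive frames. R is not reflexive — not valid.
(B) axiom D: valid iff R is serial. R is serial — valid.
(C) ◇□ψ → □ψ (the dual of axiom 5) characterises the euclidean frames. R is not euclidean — not valid.
(D) ψ → □◇ψ (axiom B) characterises the symmetric frames. R is not symmetric — not valid.

B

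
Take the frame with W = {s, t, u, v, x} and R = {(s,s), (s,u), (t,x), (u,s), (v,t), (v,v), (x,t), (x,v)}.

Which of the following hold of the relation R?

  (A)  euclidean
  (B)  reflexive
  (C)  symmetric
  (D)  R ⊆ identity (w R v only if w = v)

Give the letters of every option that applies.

none

(A) not euclidean: v R t and v R v but not t R v.
(B) not reflexive: not t R t.
(C) not symmetric: v R t but not t R v.
(D) not ⊆ identity: s R u with s ≠ u.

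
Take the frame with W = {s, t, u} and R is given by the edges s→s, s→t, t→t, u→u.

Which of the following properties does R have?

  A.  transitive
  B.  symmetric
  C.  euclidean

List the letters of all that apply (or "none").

A

(A) transitive: R is closed under composition.
(B) not symmetric: s R t but not t R s.
(C) not euclidean: s R t and s R s but not t R s.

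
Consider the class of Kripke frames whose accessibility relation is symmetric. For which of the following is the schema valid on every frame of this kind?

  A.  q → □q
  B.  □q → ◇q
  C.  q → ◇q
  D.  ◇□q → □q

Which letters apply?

(A) q → □q is valid only on frames where every R-edge is a self-loop. Such an R need not be a subset of the identity — not valid.
(B) □q → ◇q is axiom D, which corresponds to seriality. Such an R need not be serial — not valid.
(C) q → ◇q (the dual of axiom T) characterises the reflexive frames. Such an R need not be reflexive — not valid.
(D) ◇□q → □q is the dual of axiom 5, which corresponds to the euclidean property. Such an R need not be euclidean — not valid.

none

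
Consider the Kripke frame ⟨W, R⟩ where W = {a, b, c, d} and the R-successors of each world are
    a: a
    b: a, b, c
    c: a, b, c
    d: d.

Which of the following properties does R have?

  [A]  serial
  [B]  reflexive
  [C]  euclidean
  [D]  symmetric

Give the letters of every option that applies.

A, B

(A) serial: every world has an R-successor.
(B) reflexive: each world relates to itself.
(C) not euclidean: b R a and b R b but not a R b.
(D) not symmetric: b R a but not a R b.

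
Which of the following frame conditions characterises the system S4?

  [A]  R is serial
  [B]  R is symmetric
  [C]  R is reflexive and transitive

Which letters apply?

(A) this class determines D, not S4.
(B) this class determines KB, not S4.
(C) S4 is sound and complete for exactly this class.

C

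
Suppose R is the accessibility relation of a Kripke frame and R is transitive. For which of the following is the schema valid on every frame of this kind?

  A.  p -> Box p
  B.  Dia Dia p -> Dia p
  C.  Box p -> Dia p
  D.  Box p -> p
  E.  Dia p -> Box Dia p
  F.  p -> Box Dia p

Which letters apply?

B

(A) p -> Box p (equivalent to ◇p→p) corresponds to R being a subset of the identity. Such an R need not be a subset of the identity, so not valid.
(B) Dia Dia p -> Dia p is the dual of axiom 4, which corresponds to transitivity. Every such R is transitive — valid.
(C) axiom D: valid iff R is serial. Such an R need not be serial — not valid.
(D) Box p -> p is axiom T; it is valid on a frame exactly when R is reflexive. Such an R need not be reflexive, so not valid.
(E) Dia p -> Box Dia p is axiom 5, which corresponds to the euclidean property. Such an R need not be euclidean — not valid.
(F) p -> Box Dia p (axiom B) characterises the symmetric frames. Such an R need not be symmetric — not valid.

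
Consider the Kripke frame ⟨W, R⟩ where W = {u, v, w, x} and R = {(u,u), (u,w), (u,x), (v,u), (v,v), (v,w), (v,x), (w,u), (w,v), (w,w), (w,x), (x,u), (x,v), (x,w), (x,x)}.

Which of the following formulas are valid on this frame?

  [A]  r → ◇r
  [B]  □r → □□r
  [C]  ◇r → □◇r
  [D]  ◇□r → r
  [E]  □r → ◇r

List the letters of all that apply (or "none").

R is reflexive: each world relates to itself.
R is not symmetric: v R u but not u R v.
R is not transitive: u R w and w R v but not u R v.
R is not euclidean: v R u and v R v but not u R v.
R is serial: every world has an R-successor.
(A) r → ◇r is the dual of axiom T, which corresponds to reflexivity. R is reflexive — valid.
(B) axiom 4: valid iff R is transitive. R is not transitive — not valid.
(C) ◇r → □◇r is axiom 5; it is valid on a frame exactly when R is euclidean. R is not euclidean, so not valid.
(D) the dual of axiom B: valid iff R is symmetric. R is not symmetric — not valid.
(E) □r → ◇r is axiom D, which corresponds to seriality. R is serial — valid.

A, E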